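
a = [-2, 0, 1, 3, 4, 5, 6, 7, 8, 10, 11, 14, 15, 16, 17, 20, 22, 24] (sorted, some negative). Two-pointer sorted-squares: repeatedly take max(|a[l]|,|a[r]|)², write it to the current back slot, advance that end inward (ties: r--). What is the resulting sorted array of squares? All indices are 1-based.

[1,18] |-2|<=|24| out[18]=576 → r--
[1,17] |-2|<=|22| out[17]=484 → r--
[1,16] |-2|<=|20| out[16]=400 → r--
[1,15] |-2|<=|17| out[15]=289 → r--
[1,14] |-2|<=|16| out[14]=256 → r--
[1,13] |-2|<=|15| out[13]=225 → r--
[1,12] |-2|<=|14| out[12]=196 → r--
[1,11] |-2|<=|11| out[11]=121 → r--
[1,10] |-2|<=|10| out[10]=100 → r--
[1,9] |-2|<=|8| out[9]=64 → r--
[1,8] |-2|<=|7| out[8]=49 → r--
[1,7] |-2|<=|6| out[7]=36 → r--
[1,6] |-2|<=|5| out[6]=25 → r--
[1,5] |-2|<=|4| out[5]=16 → r--
[1,4] |-2|<=|3| out[4]=9 → r--
[1,3] |-2|>|1| out[3]=4 → l++
[2,3] |0|<=|1| out[2]=1 → r--
[2,2] |0|<=|0| out[1]=0 → r--

[0, 1, 4, 9, 16, 25, 36, 49, 64, 100, 121, 196, 225, 256, 289, 400, 484, 576]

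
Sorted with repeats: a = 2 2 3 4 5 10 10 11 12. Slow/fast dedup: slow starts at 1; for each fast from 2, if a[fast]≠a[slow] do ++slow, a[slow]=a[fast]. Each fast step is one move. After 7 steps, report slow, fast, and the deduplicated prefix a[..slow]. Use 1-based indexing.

(s=1,f=2) a[fast]=2=a[slow] dup → fast++
(s=1,f=3) a[fast]=3≠a[slow]=2 write a[2]=3 → slow++,fast++
(s=2,f=4) a[fast]=4≠a[slow]=3 write a[3]=4 → slow++,fast++
(s=3,f=5) a[fast]=5≠a[slow]=4 write a[4]=5 → slow++,fast++
(s=4,f=6) a[fast]=10≠a[slow]=5 write a[5]=10 → slow++,fast++
(s=5,f=7) a[fast]=10=a[slow] dup → fast++
(s=5,f=8) a[fast]=11≠a[slow]=10 write a[6]=11 → slow++,fast++

slow=6, fast=9, prefix=[2, 3, 4, 5, 10, 11]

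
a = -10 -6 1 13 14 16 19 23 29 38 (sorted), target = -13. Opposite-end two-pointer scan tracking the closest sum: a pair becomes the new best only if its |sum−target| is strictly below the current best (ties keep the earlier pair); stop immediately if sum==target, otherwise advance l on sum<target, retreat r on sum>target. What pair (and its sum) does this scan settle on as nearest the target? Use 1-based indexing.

pair (-10, -6) with sum -16 (|Δ|=3)

[1,10] -10+38=28 d=41 * → r--
[1,9] -10+29=19 d=32 * → r--
[1,8] -10+23=13 d=26 * → r--
[1,7] -10+19=9 d=22 * → r--
[1,6] -10+16=6 d=19 * → r--
[1,5] -10+14=4 d=17 * → r--
[1,4] -10+13=3 d=16 * → r--
[1,3] -10+1=-9 d=4 * → r--
[1,2] -10+-6=-16 d=3 * → l++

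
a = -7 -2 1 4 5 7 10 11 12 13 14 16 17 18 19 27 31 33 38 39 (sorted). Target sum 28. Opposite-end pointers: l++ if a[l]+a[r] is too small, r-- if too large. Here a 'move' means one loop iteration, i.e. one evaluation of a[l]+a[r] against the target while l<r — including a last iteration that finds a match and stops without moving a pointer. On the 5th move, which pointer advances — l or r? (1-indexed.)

l=1 r=20: -7+39=32 >28, r--
l=1 r=19: -7+38=31 >28, r--
l=1 r=18: -7+33=26 <28, l++
l=2 r=18: -2+33=31 >28, r--
l=2 r=17: -2+31=29 >28, r--

r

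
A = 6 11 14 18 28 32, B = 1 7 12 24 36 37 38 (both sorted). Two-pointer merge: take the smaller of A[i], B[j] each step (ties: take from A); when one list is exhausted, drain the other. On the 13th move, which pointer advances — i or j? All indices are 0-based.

[i=0,j=0] A[i]=6>B[j]=1 take 1 → j++
[i=0,j=1] A[i]=6<=B[j]=7 take 6 → i++
[i=1,j=1] A[i]=11>B[j]=7 take 7 → j++
[i=1,j=2] A[i]=11<=B[j]=12 take 11 → i++
[i=2,j=2] A[i]=14>B[j]=12 take 12 → j++
[i=2,j=3] A[i]=14<=B[j]=24 take 14 → i++
[i=3,j=3] A[i]=18<=B[j]=24 take 18 → i++
[i=4,j=3] A[i]=28>B[j]=24 take 24 → j++
[i=4,j=4] A[i]=28<=B[j]=36 take 28 → i++
[i=5,j=4] A[i]=32<=B[j]=36 take 32 → i++
[i=6,j=4] A done, take B[j]=36 → j++
[i=6,j=5] A done, take B[j]=37 → j++
[i=6,j=6] A done, take B[j]=38 → j++

j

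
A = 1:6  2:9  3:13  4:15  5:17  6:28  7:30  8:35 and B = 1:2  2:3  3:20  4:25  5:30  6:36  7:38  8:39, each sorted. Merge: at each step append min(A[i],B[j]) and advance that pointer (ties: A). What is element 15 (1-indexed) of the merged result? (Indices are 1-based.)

merged[15] = 38

i=1 j=1: A[i]=6>B[j]=2 take 2, j++
i=1 j=2: A[i]=6>B[j]=3 take 3, j++
i=1 j=3: A[i]=6<=B[j]=20 take 6, i++
i=2 j=3: A[i]=9<=B[j]=20 take 9, i++
i=3 j=3: A[i]=13<=B[j]=20 take 13, i++
i=4 j=3: A[i]=15<=B[j]=20 take 15, i++
i=5 j=3: A[i]=17<=B[j]=20 take 17, i++
i=6 j=3: A[i]=28>B[j]=20 take 20, j++
i=6 j=4: A[i]=28>B[j]=25 take 25, j++
i=6 j=5: A[i]=28<=B[j]=30 take 28, i++
i=7 j=5: A[i]=30<=B[j]=30 take 30, i++
i=8 j=5: A[i]=35>B[j]=30 take 30, j++
i=8 j=6: A[i]=35<=B[j]=36 take 35, i++
i=9 j=6: A done, take B[j]=36, j++
i=9 j=7: A done, take B[j]=38, j++
i=9 j=8: A done, take B[j]=39, j++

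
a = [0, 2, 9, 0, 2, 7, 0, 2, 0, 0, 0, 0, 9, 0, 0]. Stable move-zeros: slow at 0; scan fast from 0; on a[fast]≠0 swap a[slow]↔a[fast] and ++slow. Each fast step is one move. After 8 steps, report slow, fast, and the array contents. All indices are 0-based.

slow=0 fast=0: a[fast]=0, fast++
slow=0 fast=1: a[fast]=2≠0 swap→a[0]=2, slow++,fast++
slow=1 fast=2: a[fast]=9≠0 swap→a[1]=9, slow++,fast++
slow=2 fast=3: a[fast]=0, fast++
slow=2 fast=4: a[fast]=2≠0 swap→a[2]=2, slow++,fast++
slow=3 fast=5: a[fast]=7≠0 swap→a[3]=7, slow++,fast++
slow=4 fast=6: a[fast]=0, fast++
slow=4 fast=7: a[fast]=2≠0 swap→a[4]=2, slow++,fast++

slow=5, fast=8, a=[2, 9, 2, 7, 2, 0, 0, 0, 0, 0, 0, 0, 9, 0, 0]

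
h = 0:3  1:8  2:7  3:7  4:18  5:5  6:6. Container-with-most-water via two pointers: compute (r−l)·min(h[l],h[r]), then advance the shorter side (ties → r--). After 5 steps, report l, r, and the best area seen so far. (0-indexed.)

l=3, r=4, best area=30

[0,6] min(3,6)*6=18 best=18 * → l++
[1,6] min(8,6)*5=30 best=30 * → r--
[1,5] min(8,5)*4=20 best=30 → r--
[1,4] min(8,18)*3=24 best=30 → l++
[2,4] min(7,18)*2=14 best=30 → l++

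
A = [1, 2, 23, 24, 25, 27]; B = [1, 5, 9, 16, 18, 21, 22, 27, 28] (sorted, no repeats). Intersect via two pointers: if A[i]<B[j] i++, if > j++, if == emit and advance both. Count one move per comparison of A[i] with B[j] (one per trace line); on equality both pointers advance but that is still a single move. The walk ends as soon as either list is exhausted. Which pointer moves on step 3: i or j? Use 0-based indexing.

i=0 j=0: 1==1 emit, i++,j++
i=1 j=1: 2<5, i++
i=2 j=1: 23>5, j++

j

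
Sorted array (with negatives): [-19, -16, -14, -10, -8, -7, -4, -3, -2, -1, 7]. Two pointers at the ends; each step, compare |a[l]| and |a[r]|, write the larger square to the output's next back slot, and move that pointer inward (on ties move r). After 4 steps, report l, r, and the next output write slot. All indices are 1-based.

l=1 r=11: |-19|>|7| out[11]=361, l++
l=2 r=11: |-16|>|7| out[10]=256, l++
l=3 r=11: |-14|>|7| out[9]=196, l++
l=4 r=11: |-10|>|7| out[8]=100, l++

l=5, r=11, next write slot=7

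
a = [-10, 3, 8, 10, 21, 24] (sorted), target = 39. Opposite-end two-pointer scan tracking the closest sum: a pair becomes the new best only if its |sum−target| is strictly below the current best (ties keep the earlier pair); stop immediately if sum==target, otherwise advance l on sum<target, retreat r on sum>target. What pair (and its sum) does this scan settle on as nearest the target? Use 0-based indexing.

pair (10, 24) with sum 34 (|Δ|=5)

[0,5] -10+24=14 d=25 * → l++
[1,5] 3+24=27 d=12 * → l++
[2,5] 8+24=32 d=7 * → l++
[3,5] 10+24=34 d=5 * → l++
[4,5] 21+24=45 d=6 → r--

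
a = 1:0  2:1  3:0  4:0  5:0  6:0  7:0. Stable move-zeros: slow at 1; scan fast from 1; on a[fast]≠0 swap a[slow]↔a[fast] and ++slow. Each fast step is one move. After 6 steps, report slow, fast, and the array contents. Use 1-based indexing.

slow=1 fast=1: a[fast]=0, fast++
slow=1 fast=2: a[fast]=1≠0 swap→a[1]=1, slow++,fast++
slow=2 fast=3: a[fast]=0, fast++
slow=2 fast=4: a[fast]=0, fast++
slow=2 fast=5: a[fast]=0, fast++
slow=2 fast=6: a[fast]=0, fast++

slow=2, fast=7, a=[1, 0, 0, 0, 0, 0, 0]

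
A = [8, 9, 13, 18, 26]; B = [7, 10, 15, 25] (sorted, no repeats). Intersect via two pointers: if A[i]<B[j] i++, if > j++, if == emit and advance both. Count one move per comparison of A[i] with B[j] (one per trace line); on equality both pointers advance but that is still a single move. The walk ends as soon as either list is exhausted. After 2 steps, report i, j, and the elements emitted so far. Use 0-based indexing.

i=0 j=0: 8>7, j++
i=0 j=1: 8<10, i++

i=1, j=1, emitted=[]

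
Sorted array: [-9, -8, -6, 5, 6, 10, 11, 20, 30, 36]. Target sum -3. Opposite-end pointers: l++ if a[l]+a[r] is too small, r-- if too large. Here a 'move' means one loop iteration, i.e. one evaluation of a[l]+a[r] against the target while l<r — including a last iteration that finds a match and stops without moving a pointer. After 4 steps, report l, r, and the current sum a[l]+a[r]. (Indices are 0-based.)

l=0, r=5, sum=1

[0,9] -9+36=27 >-3 → r--
[0,8] -9+30=21 >-3 → r--
[0,7] -9+20=11 >-3 → r--
[0,6] -9+11=2 >-3 → r--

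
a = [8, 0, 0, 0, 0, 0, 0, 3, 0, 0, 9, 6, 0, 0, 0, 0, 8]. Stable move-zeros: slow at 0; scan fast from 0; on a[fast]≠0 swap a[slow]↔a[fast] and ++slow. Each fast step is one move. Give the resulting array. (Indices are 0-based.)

[8, 3, 9, 6, 8, 0, 0, 0, 0, 0, 0, 0, 0, 0, 0, 0, 0]

slow=0 fast=0: a[fast]=8≠0 swap→a[0]=8, slow++,fast++
slow=1 fast=1: a[fast]=0, fast++
slow=1 fast=2: a[fast]=0, fast++
slow=1 fast=3: a[fast]=0, fast++
slow=1 fast=4: a[fast]=0, fast++
slow=1 fast=5: a[fast]=0, fast++
slow=1 fast=6: a[fast]=0, fast++
slow=1 fast=7: a[fast]=3≠0 swap→a[1]=3, slow++,fast++
slow=2 fast=8: a[fast]=0, fast++
slow=2 fast=9: a[fast]=0, fast++
slow=2 fast=10: a[fast]=9≠0 swap→a[2]=9, slow++,fast++
slow=3 fast=11: a[fast]=6≠0 swap→a[3]=6, slow++,fast++
slow=4 fast=12: a[fast]=0, fast++
slow=4 fast=13: a[fast]=0, fast++
slow=4 fast=14: a[fast]=0, fast++
slow=4 fast=15: a[fast]=0, fast++
slow=4 fast=16: a[fast]=8≠0 swap→a[4]=8, slow++,fast++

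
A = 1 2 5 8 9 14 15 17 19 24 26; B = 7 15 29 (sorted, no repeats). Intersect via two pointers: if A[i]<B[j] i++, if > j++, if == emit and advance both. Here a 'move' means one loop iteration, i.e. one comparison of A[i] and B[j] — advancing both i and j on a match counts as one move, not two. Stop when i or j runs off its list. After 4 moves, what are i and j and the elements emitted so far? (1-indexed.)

i=4, j=2, emitted=[]

i=1 j=1: 1<7, i++
i=2 j=1: 2<7, i++
i=3 j=1: 5<7, i++
i=4 j=1: 8>7, j++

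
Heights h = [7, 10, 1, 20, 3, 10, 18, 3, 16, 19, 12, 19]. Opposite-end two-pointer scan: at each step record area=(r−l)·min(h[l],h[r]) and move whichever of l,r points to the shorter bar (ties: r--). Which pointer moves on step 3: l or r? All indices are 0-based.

l=0 r=11: min(7,19)*11=77 best=77 *, l++
l=1 r=11: min(10,19)*10=100 best=100 *, l++
l=2 r=11: min(1,19)*9=9 best=100, l++

l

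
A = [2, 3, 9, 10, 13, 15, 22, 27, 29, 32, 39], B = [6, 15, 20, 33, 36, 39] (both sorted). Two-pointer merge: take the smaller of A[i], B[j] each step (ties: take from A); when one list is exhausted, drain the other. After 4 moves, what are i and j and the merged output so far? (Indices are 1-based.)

i=4, j=2, merged so far=[2, 3, 6, 9]

[i=1,j=1] A[i]=2<=B[j]=6 take 2 → i++
[i=2,j=1] A[i]=3<=B[j]=6 take 3 → i++
[i=3,j=1] A[i]=9>B[j]=6 take 6 → j++
[i=3,j=2] A[i]=9<=B[j]=15 take 9 → i++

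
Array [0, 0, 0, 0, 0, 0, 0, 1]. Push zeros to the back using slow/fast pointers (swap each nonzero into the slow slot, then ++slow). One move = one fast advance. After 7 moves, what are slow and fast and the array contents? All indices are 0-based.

(s=0,f=0) a[fast]=0 → fast++
(s=0,f=1) a[fast]=0 → fast++
(s=0,f=2) a[fast]=0 → fast++
(s=0,f=3) a[fast]=0 → fast++
(s=0,f=4) a[fast]=0 → fast++
(s=0,f=5) a[fast]=0 → fast++
(s=0,f=6) a[fast]=0 → fast++

slow=0, fast=7, a=[0, 0, 0, 0, 0, 0, 0, 1]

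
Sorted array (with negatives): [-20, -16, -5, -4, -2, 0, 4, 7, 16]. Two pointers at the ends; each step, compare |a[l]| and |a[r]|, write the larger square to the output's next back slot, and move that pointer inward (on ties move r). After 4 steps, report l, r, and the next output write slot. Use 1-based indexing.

[1,9] |-20|>|16| out[9]=400 → l++
[2,9] |-16|<=|16| out[8]=256 → r--
[2,8] |-16|>|7| out[7]=256 → l++
[3,8] |-5|<=|7| out[6]=49 → r--

l=3, r=7, next write slot=5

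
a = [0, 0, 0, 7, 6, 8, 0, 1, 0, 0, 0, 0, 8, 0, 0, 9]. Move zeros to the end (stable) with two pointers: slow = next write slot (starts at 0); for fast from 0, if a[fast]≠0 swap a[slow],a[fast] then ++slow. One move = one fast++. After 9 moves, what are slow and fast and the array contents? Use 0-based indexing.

(s=0,f=0) a[fast]=0 → fast++
(s=0,f=1) a[fast]=0 → fast++
(s=0,f=2) a[fast]=0 → fast++
(s=0,f=3) a[fast]=7≠0 swap→a[0]=7 → slow++,fast++
(s=1,f=4) a[fast]=6≠0 swap→a[1]=6 → slow++,fast++
(s=2,f=5) a[fast]=8≠0 swap→a[2]=8 → slow++,fast++
(s=3,f=6) a[fast]=0 → fast++
(s=3,f=7) a[fast]=1≠0 swap→a[3]=1 → slow++,fast++
(s=4,f=8) a[fast]=0 → fast++

slow=4, fast=9, a=[7, 6, 8, 1, 0, 0, 0, 0, 0, 0, 0, 0, 8, 0, 0, 9]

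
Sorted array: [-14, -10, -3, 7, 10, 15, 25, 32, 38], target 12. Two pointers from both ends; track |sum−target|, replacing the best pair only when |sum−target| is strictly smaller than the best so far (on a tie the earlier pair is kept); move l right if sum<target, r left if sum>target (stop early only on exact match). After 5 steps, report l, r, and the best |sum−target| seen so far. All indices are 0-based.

l=2, r=5, best |Δ|=1

[0,8] -14+38=24 d=12 * → r--
[0,7] -14+32=18 d=6 * → r--
[0,6] -14+25=11 d=1 * → l++
[1,6] -10+25=15 d=3 → r--
[1,5] -10+15=5 d=7 → l++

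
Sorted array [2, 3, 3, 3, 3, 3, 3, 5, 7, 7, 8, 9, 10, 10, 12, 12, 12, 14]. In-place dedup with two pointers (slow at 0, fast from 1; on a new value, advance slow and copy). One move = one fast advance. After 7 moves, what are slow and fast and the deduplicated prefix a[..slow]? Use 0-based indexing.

slow=2, fast=8, prefix=[2, 3, 5]

slow=0 fast=1: a[fast]=3≠a[slow]=2 write a[1]=3, slow++,fast++
slow=1 fast=2: a[fast]=3=a[slow] dup, fast++
slow=1 fast=3: a[fast]=3=a[slow] dup, fast++
slow=1 fast=4: a[fast]=3=a[slow] dup, fast++
slow=1 fast=5: a[fast]=3=a[slow] dup, fast++
slow=1 fast=6: a[fast]=3=a[slow] dup, fast++
slow=1 fast=7: a[fast]=5≠a[slow]=3 write a[2]=5, slow++,fast++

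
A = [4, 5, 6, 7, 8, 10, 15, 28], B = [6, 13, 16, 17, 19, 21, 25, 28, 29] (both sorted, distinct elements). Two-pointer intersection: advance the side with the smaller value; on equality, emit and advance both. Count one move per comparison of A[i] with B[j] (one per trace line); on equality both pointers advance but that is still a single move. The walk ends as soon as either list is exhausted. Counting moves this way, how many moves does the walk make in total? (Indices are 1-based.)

14 moves

i=1 j=1: 4<6, i++
i=2 j=1: 5<6, i++
i=3 j=1: 6==6 emit, i++,j++
i=4 j=2: 7<13, i++
i=5 j=2: 8<13, i++
i=6 j=2: 10<13, i++
i=7 j=2: 15>13, j++
i=7 j=3: 15<16, i++
i=8 j=3: 28>16, j++
i=8 j=4: 28>17, j++
i=8 j=5: 28>19, j++
i=8 j=6: 28>21, j++
i=8 j=7: 28>25, j++
i=8 j=8: 28==28 emit, i++,j++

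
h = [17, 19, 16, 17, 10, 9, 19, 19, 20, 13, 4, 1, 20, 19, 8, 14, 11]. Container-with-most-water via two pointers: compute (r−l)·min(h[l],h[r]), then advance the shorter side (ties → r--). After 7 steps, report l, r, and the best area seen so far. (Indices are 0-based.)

l=3, r=12, best area=228

[0,16] min(17,11)*16=176 best=176 * → r--
[0,15] min(17,14)*15=210 best=210 * → r--
[0,14] min(17,8)*14=112 best=210 → r--
[0,13] min(17,19)*13=221 best=221 * → l++
[1,13] min(19,19)*12=228 best=228 * → r--
[1,12] min(19,20)*11=209 best=228 → l++
[2,12] min(16,20)*10=160 best=228 → l++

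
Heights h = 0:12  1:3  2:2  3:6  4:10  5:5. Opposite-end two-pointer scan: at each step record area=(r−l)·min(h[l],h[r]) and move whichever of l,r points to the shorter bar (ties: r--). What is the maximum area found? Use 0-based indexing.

[0,5] min(12,5)*5=25 best=25 * → r--
[0,4] min(12,10)*4=40 best=40 * → r--
[0,3] min(12,6)*3=18 best=40 → r--
[0,2] min(12,2)*2=4 best=40 → r--
[0,1] min(12,3)*1=3 best=40 → r--

max area = 40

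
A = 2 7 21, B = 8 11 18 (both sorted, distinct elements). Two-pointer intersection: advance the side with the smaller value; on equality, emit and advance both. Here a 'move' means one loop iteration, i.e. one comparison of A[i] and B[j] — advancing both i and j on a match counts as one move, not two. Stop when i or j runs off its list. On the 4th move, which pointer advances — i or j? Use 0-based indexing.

j

[i=0,j=0] 2<8 → i++
[i=1,j=0] 7<8 → i++
[i=2,j=0] 21>8 → j++
[i=2,j=1] 21>11 → j++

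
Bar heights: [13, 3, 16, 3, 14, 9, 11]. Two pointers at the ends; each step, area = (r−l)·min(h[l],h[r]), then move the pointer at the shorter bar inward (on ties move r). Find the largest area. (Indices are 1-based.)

max area = 66

[1,7] min(13,11)*6=66 best=66 * → r--
[1,6] min(13,9)*5=45 best=66 → r--
[1,5] min(13,14)*4=52 best=66 → l++
[2,5] min(3,14)*3=9 best=66 → l++
[3,5] min(16,14)*2=28 best=66 → r--
[3,4] min(16,3)*1=3 best=66 → r--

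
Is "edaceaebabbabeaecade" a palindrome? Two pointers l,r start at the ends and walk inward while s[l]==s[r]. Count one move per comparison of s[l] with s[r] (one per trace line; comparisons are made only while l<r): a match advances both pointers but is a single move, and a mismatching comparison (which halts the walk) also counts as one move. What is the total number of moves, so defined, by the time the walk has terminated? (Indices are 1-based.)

10 moves

[1,20] 'e'=='e' → l++,r--
[2,19] 'd'=='d' → l++,r--
[3,18] 'a'=='a' → l++,r--
[4,17] 'c'=='c' → l++,r--
[5,16] 'e'=='e' → l++,r--
[6,15] 'a'=='a' → l++,r--
[7,14] 'e'=='e' → l++,r--
[8,13] 'b'=='b' → l++,r--
[9,12] 'a'=='a' → l++,r--
[10,11] 'b'=='b' → l++,r--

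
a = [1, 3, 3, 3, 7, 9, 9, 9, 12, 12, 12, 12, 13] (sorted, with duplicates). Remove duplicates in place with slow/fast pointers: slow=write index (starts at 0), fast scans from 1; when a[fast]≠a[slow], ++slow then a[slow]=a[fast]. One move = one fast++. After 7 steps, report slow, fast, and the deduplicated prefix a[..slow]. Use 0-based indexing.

slow=0 fast=1: a[fast]=3≠a[slow]=1 write a[1]=3, slow++,fast++
slow=1 fast=2: a[fast]=3=a[slow] dup, fast++
slow=1 fast=3: a[fast]=3=a[slow] dup, fast++
slow=1 fast=4: a[fast]=7≠a[slow]=3 write a[2]=7, slow++,fast++
slow=2 fast=5: a[fast]=9≠a[slow]=7 write a[3]=9, slow++,fast++
slow=3 fast=6: a[fast]=9=a[slow] dup, fast++
slow=3 fast=7: a[fast]=9=a[slow] dup, fast++

slow=3, fast=8, prefix=[1, 3, 7, 9]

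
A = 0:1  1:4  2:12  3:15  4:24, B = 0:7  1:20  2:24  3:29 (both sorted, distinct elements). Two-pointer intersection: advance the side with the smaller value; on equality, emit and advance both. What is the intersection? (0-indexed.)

i=0 j=0: 1<7, i++
i=1 j=0: 4<7, i++
i=2 j=0: 12>7, j++
i=2 j=1: 12<20, i++
i=3 j=1: 15<20, i++
i=4 j=1: 24>20, j++
i=4 j=2: 24==24 emit, i++,j++

intersection = [24]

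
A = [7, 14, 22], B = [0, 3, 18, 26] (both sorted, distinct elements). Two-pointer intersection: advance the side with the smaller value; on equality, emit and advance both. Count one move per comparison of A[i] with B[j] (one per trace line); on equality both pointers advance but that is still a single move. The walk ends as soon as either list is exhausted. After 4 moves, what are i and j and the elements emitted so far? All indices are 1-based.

[i=1,j=1] 7>0 → j++
[i=1,j=2] 7>3 → j++
[i=1,j=3] 7<18 → i++
[i=2,j=3] 14<18 → i++

i=3, j=3, emitted=[]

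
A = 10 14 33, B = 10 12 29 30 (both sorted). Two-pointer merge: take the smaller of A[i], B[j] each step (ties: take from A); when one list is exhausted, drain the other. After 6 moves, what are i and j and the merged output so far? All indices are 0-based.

[i=0,j=0] A[i]=10<=B[j]=10 take 10 → i++
[i=1,j=0] A[i]=14>B[j]=10 take 10 → j++
[i=1,j=1] A[i]=14>B[j]=12 take 12 → j++
[i=1,j=2] A[i]=14<=B[j]=29 take 14 → i++
[i=2,j=2] A[i]=33>B[j]=29 take 29 → j++
[i=2,j=3] A[i]=33>B[j]=30 take 30 → j++

i=2, j=4, merged so far=[10, 10, 12, 14, 29, 30]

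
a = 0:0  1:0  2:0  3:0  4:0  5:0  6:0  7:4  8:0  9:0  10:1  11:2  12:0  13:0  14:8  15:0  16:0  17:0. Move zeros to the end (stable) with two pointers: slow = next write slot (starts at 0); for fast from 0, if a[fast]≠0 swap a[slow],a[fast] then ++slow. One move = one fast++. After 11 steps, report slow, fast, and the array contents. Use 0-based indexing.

(s=0,f=0) a[fast]=0 → fast++
(s=0,f=1) a[fast]=0 → fast++
(s=0,f=2) a[fast]=0 → fast++
(s=0,f=3) a[fast]=0 → fast++
(s=0,f=4) a[fast]=0 → fast++
(s=0,f=5) a[fast]=0 → fast++
(s=0,f=6) a[fast]=0 → fast++
(s=0,f=7) a[fast]=4≠0 swap→a[0]=4 → slow++,fast++
(s=1,f=8) a[fast]=0 → fast++
(s=1,f=9) a[fast]=0 → fast++
(s=1,f=10) a[fast]=1≠0 swap→a[1]=1 → slow++,fast++

slow=2, fast=11, a=[4, 1, 0, 0, 0, 0, 0, 0, 0, 0, 0, 2, 0, 0, 8, 0, 0, 0]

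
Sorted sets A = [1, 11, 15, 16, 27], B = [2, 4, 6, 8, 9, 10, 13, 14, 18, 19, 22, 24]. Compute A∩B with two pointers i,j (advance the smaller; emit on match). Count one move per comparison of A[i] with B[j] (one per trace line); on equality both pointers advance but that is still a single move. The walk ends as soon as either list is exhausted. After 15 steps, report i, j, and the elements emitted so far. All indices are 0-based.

i=0 j=0: 1<2, i++
i=1 j=0: 11>2, j++
i=1 j=1: 11>4, j++
i=1 j=2: 11>6, j++
i=1 j=3: 11>8, j++
i=1 j=4: 11>9, j++
i=1 j=5: 11>10, j++
i=1 j=6: 11<13, i++
i=2 j=6: 15>13, j++
i=2 j=7: 15>14, j++
i=2 j=8: 15<18, i++
i=3 j=8: 16<18, i++
i=4 j=8: 27>18, j++
i=4 j=9: 27>19, j++
i=4 j=10: 27>22, j++

i=4, j=11, emitted=[]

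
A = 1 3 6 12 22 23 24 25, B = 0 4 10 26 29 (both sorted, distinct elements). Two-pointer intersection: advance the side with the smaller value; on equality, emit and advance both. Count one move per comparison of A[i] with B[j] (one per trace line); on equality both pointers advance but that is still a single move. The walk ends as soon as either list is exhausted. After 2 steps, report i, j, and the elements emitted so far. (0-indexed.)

i=0 j=0: 1>0, j++
i=0 j=1: 1<4, i++

i=1, j=1, emitted=[]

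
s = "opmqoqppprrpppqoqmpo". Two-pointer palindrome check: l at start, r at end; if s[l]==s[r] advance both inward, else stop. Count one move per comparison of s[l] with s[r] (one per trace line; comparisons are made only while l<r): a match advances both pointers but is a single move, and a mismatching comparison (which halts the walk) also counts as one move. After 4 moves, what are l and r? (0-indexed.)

l=0 r=19: 'o'=='o', l++,r--
l=1 r=18: 'p'=='p', l++,r--
l=2 r=17: 'm'=='m', l++,r--
l=3 r=16: 'q'=='q', l++,r--

l=4, r=15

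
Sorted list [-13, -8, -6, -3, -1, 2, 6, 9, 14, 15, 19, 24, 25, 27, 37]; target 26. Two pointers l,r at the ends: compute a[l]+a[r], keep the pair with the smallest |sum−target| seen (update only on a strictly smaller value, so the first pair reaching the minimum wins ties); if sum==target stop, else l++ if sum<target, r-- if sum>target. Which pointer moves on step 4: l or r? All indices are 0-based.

l

l=0 r=14: -13+37=24 d=2 *, l++
l=1 r=14: -8+37=29 d=3, r--
l=1 r=13: -8+27=19 d=7, l++
l=2 r=13: -6+27=21 d=5, l++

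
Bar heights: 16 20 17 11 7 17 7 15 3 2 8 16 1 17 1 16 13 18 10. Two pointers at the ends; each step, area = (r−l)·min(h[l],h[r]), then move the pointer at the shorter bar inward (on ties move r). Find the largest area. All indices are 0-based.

max area = 288

[0,18] min(16,10)*18=180 best=180 * → r--
[0,17] min(16,18)*17=272 best=272 * → l++
[1,17] min(20,18)*16=288 best=288 * → r--
[1,16] min(20,13)*15=195 best=288 → r--
[1,15] min(20,16)*14=224 best=288 → r--
[1,14] min(20,1)*13=13 best=288 → r--
[1,13] min(20,17)*12=204 best=288 → r--
[1,12] min(20,1)*11=11 best=288 → r--
[1,11] min(20,16)*10=160 best=288 → r--
[1,10] min(20,8)*9=72 best=288 → r--
[1,9] min(20,2)*8=16 best=288 → r--
[1,8] min(20,3)*7=21 best=288 → r--
[1,7] min(20,15)*6=90 best=288 → r--
[1,6] min(20,7)*5=35 best=288 → r--
[1,5] min(20,17)*4=68 best=288 → r--
[1,4] min(20,7)*3=21 best=288 → r--
[1,3] min(20,11)*2=22 best=288 → r--
[1,2] min(20,17)*1=17 best=288 → r--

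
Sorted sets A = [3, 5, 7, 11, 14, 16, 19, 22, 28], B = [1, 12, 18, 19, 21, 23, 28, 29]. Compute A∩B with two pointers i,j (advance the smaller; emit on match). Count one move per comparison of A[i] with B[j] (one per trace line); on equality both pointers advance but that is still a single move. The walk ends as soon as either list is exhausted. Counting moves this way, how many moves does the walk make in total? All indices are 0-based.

i=0 j=0: 3>1, j++
i=0 j=1: 3<12, i++
i=1 j=1: 5<12, i++
i=2 j=1: 7<12, i++
i=3 j=1: 11<12, i++
i=4 j=1: 14>12, j++
i=4 j=2: 14<18, i++
i=5 j=2: 16<18, i++
i=6 j=2: 19>18, j++
i=6 j=3: 19==19 emit, i++,j++
i=7 j=4: 22>21, j++
i=7 j=5: 22<23, i++
i=8 j=5: 28>23, j++
i=8 j=6: 28==28 emit, i++,j++

14 moves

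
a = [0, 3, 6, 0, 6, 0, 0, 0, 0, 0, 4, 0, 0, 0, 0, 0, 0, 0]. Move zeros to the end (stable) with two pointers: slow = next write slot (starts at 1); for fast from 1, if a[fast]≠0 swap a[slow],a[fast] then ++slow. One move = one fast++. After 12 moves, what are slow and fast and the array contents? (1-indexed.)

slow=5, fast=13, a=[3, 6, 6, 4, 0, 0, 0, 0, 0, 0, 0, 0, 0, 0, 0, 0, 0, 0]

slow=1 fast=1: a[fast]=0, fast++
slow=1 fast=2: a[fast]=3≠0 swap→a[1]=3, slow++,fast++
slow=2 fast=3: a[fast]=6≠0 swap→a[2]=6, slow++,fast++
slow=3 fast=4: a[fast]=0, fast++
slow=3 fast=5: a[fast]=6≠0 swap→a[3]=6, slow++,fast++
slow=4 fast=6: a[fast]=0, fast++
slow=4 fast=7: a[fast]=0, fast++
slow=4 fast=8: a[fast]=0, fast++
slow=4 fast=9: a[fast]=0, fast++
slow=4 fast=10: a[fast]=0, fast++
slow=4 fast=11: a[fast]=4≠0 swap→a[4]=4, slow++,fast++
slow=5 fast=12: a[fast]=0, fast++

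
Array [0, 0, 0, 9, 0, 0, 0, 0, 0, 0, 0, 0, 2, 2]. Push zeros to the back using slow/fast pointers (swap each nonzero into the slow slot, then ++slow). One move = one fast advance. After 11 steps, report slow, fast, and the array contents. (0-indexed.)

slow=1, fast=11, a=[9, 0, 0, 0, 0, 0, 0, 0, 0, 0, 0, 0, 2, 2]

slow=0 fast=0: a[fast]=0, fast++
slow=0 fast=1: a[fast]=0, fast++
slow=0 fast=2: a[fast]=0, fast++
slow=0 fast=3: a[fast]=9≠0 swap→a[0]=9, slow++,fast++
slow=1 fast=4: a[fast]=0, fast++
slow=1 fast=5: a[fast]=0, fast++
slow=1 fast=6: a[fast]=0, fast++
slow=1 fast=7: a[fast]=0, fast++
slow=1 fast=8: a[fast]=0, fast++
slow=1 fast=9: a[fast]=0, fast++
slow=1 fast=10: a[fast]=0, fast++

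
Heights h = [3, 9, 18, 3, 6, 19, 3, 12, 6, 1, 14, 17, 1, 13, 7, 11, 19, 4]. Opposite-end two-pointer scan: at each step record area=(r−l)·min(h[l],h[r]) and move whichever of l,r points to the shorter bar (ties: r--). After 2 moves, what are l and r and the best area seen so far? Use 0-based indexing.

[0,17] min(3,4)*17=51 best=51 * → l++
[1,17] min(9,4)*16=64 best=64 * → r--

l=1, r=16, best area=64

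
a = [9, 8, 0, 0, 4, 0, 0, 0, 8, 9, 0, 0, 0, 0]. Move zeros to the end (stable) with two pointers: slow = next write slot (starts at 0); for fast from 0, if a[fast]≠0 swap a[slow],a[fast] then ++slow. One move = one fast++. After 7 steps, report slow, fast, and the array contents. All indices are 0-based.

slow=3, fast=7, a=[9, 8, 4, 0, 0, 0, 0, 0, 8, 9, 0, 0, 0, 0]

(s=0,f=0) a[fast]=9≠0 swap→a[0]=9 → slow++,fast++
(s=1,f=1) a[fast]=8≠0 swap→a[1]=8 → slow++,fast++
(s=2,f=2) a[fast]=0 → fast++
(s=2,f=3) a[fast]=0 → fast++
(s=2,f=4) a[fast]=4≠0 swap→a[2]=4 → slow++,fast++
(s=3,f=5) a[fast]=0 → fast++
(s=3,f=6) a[fast]=0 → fast++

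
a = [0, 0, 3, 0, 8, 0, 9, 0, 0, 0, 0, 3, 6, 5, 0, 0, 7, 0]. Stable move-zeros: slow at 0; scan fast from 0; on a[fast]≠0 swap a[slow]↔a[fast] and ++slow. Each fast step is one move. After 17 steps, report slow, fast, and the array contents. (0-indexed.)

slow=7, fast=17, a=[3, 8, 9, 3, 6, 5, 7, 0, 0, 0, 0, 0, 0, 0, 0, 0, 0, 0]

slow=0 fast=0: a[fast]=0, fast++
slow=0 fast=1: a[fast]=0, fast++
slow=0 fast=2: a[fast]=3≠0 swap→a[0]=3, slow++,fast++
slow=1 fast=3: a[fast]=0, fast++
slow=1 fast=4: a[fast]=8≠0 swap→a[1]=8, slow++,fast++
slow=2 fast=5: a[fast]=0, fast++
slow=2 fast=6: a[fast]=9≠0 swap→a[2]=9, slow++,fast++
slow=3 fast=7: a[fast]=0, fast++
slow=3 fast=8: a[fast]=0, fast++
slow=3 fast=9: a[fast]=0, fast++
slow=3 fast=10: a[fast]=0, fast++
slow=3 fast=11: a[fast]=3≠0 swap→a[3]=3, slow++,fast++
slow=4 fast=12: a[fast]=6≠0 swap→a[4]=6, slow++,fast++
slow=5 fast=13: a[fast]=5≠0 swap→a[5]=5, slow++,fast++
slow=6 fast=14: a[fast]=0, fast++
slow=6 fast=15: a[fast]=0, fast++
slow=6 fast=16: a[fast]=7≠0 swap→a[6]=7, slow++,fast++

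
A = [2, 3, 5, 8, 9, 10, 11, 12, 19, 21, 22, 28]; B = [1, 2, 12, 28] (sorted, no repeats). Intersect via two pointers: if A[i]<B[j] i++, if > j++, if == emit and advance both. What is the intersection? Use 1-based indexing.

[i=1,j=1] 2>1 → j++
[i=1,j=2] 2==2 emit → i++,j++
[i=2,j=3] 3<12 → i++
[i=3,j=3] 5<12 → i++
[i=4,j=3] 8<12 → i++
[i=5,j=3] 9<12 → i++
[i=6,j=3] 10<12 → i++
[i=7,j=3] 11<12 → i++
[i=8,j=3] 12==12 emit → i++,j++
[i=9,j=4] 19<28 → i++
[i=10,j=4] 21<28 → i++
[i=11,j=4] 22<28 → i++
[i=12,j=4] 28==28 emit → i++,j++

intersection = [2, 12, 28]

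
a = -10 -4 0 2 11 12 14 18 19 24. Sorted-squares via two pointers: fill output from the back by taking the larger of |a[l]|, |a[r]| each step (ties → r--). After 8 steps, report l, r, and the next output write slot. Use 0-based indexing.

l=2, r=3, next write slot=1

[0,9] |-10|<=|24| out[9]=576 → r--
[0,8] |-10|<=|19| out[8]=361 → r--
[0,7] |-10|<=|18| out[7]=324 → r--
[0,6] |-10|<=|14| out[6]=196 → r--
[0,5] |-10|<=|12| out[5]=144 → r--
[0,4] |-10|<=|11| out[4]=121 → r--
[0,3] |-10|>|2| out[3]=100 → l++
[1,3] |-4|>|2| out[2]=16 → l++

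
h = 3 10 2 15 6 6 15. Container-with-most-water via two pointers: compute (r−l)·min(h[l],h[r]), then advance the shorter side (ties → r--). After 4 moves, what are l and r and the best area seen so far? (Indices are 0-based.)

[0,6] min(3,15)*6=18 best=18 * → l++
[1,6] min(10,15)*5=50 best=50 * → l++
[2,6] min(2,15)*4=8 best=50 → l++
[3,6] min(15,15)*3=45 best=50 → r--

l=3, r=5, best area=50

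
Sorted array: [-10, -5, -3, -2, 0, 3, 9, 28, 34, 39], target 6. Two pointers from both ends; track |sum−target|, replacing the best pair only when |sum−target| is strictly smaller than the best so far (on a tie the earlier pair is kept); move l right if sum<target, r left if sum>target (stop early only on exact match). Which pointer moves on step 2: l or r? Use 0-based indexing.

[0,9] -10+39=29 d=23 * → r--
[0,8] -10+34=24 d=18 * → r--

r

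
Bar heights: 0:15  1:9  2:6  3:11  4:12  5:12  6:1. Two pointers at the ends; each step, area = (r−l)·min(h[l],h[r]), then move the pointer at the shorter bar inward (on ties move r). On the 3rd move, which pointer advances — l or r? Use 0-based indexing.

r

[0,6] min(15,1)*6=6 best=6 * → r--
[0,5] min(15,12)*5=60 best=60 * → r--
[0,4] min(15,12)*4=48 best=60 → r--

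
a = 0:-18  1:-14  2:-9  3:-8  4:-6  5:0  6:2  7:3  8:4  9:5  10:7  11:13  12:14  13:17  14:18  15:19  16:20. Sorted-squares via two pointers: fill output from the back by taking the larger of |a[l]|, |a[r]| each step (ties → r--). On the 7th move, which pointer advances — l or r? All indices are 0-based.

[0,16] |-18|<=|20| out[16]=400 → r--
[0,15] |-18|<=|19| out[15]=361 → r--
[0,14] |-18|<=|18| out[14]=324 → r--
[0,13] |-18|>|17| out[13]=324 → l++
[1,13] |-14|<=|17| out[12]=289 → r--
[1,12] |-14|<=|14| out[11]=196 → r--
[1,11] |-14|>|13| out[10]=196 → l++

l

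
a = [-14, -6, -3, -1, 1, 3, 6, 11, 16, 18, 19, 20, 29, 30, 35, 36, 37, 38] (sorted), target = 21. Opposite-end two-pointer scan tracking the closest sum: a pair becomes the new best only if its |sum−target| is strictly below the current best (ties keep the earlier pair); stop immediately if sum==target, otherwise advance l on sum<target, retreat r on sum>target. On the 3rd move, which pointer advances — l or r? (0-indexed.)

r

[0,17] -14+38=24 d=3 * → r--
[0,16] -14+37=23 d=2 * → r--
[0,15] -14+36=22 d=1 * → r--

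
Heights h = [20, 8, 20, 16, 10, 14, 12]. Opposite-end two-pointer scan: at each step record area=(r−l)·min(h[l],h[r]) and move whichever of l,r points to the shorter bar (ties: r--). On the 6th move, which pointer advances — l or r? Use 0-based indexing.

r

l=0 r=6: min(20,12)*6=72 best=72 *, r--
l=0 r=5: min(20,14)*5=70 best=72, r--
l=0 r=4: min(20,10)*4=40 best=72, r--
l=0 r=3: min(20,16)*3=48 best=72, r--
l=0 r=2: min(20,20)*2=40 best=72, r--
l=0 r=1: min(20,8)*1=8 best=72, r--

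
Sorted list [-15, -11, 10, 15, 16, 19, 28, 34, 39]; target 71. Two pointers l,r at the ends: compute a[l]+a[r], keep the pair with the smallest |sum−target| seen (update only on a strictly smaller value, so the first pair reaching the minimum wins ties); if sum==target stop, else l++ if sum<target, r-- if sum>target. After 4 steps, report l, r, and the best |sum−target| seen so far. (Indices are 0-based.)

l=4, r=8, best |Δ|=17

l=0 r=8: -15+39=24 d=47 *, l++
l=1 r=8: -11+39=28 d=43 *, l++
l=2 r=8: 10+39=49 d=22 *, l++
l=3 r=8: 15+39=54 d=17 *, l++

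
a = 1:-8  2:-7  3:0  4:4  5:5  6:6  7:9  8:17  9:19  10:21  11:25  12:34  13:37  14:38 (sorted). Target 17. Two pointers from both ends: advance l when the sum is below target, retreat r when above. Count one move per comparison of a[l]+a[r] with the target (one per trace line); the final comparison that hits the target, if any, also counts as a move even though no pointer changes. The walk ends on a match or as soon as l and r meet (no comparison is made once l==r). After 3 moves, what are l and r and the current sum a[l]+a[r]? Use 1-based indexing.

l=1, r=11, sum=17

[1,14] -8+38=30 >17 → r--
[1,13] -8+37=29 >17 → r--
[1,12] -8+34=26 >17 → r--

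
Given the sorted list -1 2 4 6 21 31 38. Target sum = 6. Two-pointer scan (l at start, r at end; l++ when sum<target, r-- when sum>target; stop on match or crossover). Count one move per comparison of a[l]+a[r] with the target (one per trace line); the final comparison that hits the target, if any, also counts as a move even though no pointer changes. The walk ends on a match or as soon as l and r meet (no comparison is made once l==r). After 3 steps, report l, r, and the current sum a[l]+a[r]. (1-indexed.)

l=1 r=7: -1+38=37 >6, r--
l=1 r=6: -1+31=30 >6, r--
l=1 r=5: -1+21=20 >6, r--

l=1, r=4, sum=5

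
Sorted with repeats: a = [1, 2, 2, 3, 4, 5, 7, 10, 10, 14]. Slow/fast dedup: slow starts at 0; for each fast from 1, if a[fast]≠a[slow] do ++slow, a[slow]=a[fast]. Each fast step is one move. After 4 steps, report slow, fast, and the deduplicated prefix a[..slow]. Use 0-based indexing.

slow=0 fast=1: a[fast]=2≠a[slow]=1 write a[1]=2, slow++,fast++
slow=1 fast=2: a[fast]=2=a[slow] dup, fast++
slow=1 fast=3: a[fast]=3≠a[slow]=2 write a[2]=3, slow++,fast++
slow=2 fast=4: a[fast]=4≠a[slow]=3 write a[3]=4, slow++,fast++

slow=3, fast=5, prefix=[1, 2, 3, 4]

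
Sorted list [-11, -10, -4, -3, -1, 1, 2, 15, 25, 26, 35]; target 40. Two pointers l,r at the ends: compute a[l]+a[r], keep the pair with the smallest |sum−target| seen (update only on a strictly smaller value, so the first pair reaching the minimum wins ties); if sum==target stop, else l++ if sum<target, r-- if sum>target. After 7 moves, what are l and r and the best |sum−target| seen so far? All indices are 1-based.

l=8, r=11, best |Δ|=3

[1,11] -11+35=24 d=16 * → l++
[2,11] -10+35=25 d=15 * → l++
[3,11] -4+35=31 d=9 * → l++
[4,11] -3+35=32 d=8 * → l++
[5,11] -1+35=34 d=6 * → l++
[6,11] 1+35=36 d=4 * → l++
[7,11] 2+35=37 d=3 * → l++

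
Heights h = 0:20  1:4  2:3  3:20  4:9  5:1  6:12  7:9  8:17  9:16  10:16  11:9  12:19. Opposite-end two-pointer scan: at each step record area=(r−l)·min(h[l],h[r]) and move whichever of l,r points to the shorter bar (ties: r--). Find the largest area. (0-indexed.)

max area = 228

[0,12] min(20,19)*12=228 best=228 * → r--
[0,11] min(20,9)*11=99 best=228 → r--
[0,10] min(20,16)*10=160 best=228 → r--
[0,9] min(20,16)*9=144 best=228 → r--
[0,8] min(20,17)*8=136 best=228 → r--
[0,7] min(20,9)*7=63 best=228 → r--
[0,6] min(20,12)*6=72 best=228 → r--
[0,5] min(20,1)*5=5 best=228 → r--
[0,4] min(20,9)*4=36 best=228 → r--
[0,3] min(20,20)*3=60 best=228 → r--
[0,2] min(20,3)*2=6 best=228 → r--
[0,1] min(20,4)*1=4 best=228 → r--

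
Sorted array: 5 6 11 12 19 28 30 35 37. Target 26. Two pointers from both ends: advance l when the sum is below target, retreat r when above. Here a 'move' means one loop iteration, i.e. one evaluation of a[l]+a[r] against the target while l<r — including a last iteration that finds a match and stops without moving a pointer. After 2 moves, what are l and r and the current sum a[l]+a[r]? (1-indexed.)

l=1 r=9: 5+37=42 >26, r--
l=1 r=8: 5+35=40 >26, r--

l=1, r=7, sum=35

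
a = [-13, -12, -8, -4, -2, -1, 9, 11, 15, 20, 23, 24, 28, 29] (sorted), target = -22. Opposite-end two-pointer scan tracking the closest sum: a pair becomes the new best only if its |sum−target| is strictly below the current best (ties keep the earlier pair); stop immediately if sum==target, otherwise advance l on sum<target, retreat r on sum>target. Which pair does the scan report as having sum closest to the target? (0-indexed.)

l=0 r=13: -13+29=16 d=38 *, r--
l=0 r=12: -13+28=15 d=37 *, r--
l=0 r=11: -13+24=11 d=33 *, r--
l=0 r=10: -13+23=10 d=32 *, r--
l=0 r=9: -13+20=7 d=29 *, r--
l=0 r=8: -13+15=2 d=24 *, r--
l=0 r=7: -13+11=-2 d=20 *, r--
l=0 r=6: -13+9=-4 d=18 *, r--
l=0 r=5: -13+-1=-14 d=8 *, r--
l=0 r=4: -13+-2=-15 d=7 *, r--
l=0 r=3: -13+-4=-17 d=5 *, r--
l=0 r=2: -13+-8=-21 d=1 *, r--
l=0 r=1: -13+-12=-25 d=3, l++

pair (-13, -8) with sum -21 (|Δ|=1)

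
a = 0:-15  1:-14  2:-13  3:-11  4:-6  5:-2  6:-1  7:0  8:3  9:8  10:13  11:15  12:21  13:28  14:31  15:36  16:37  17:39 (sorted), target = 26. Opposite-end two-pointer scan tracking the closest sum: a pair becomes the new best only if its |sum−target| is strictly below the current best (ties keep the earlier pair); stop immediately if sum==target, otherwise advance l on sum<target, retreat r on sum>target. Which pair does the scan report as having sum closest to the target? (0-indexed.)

l=0 r=17: -15+39=24 d=2 *, l++
l=1 r=17: -14+39=25 d=1 *, l++
l=2 r=17: -13+39=26 d=0 *, stop

pair (-13, 39) with sum 26 (|Δ|=0)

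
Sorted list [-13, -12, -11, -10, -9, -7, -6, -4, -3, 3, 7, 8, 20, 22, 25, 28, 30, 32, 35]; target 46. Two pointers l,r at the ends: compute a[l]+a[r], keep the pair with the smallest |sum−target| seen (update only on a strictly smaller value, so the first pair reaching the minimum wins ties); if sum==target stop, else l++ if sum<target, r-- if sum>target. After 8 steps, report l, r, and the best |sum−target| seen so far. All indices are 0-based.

[0,18] -13+35=22 d=24 * → l++
[1,18] -12+35=23 d=23 * → l++
[2,18] -11+35=24 d=22 * → l++
[3,18] -10+35=25 d=21 * → l++
[4,18] -9+35=26 d=20 * → l++
[5,18] -7+35=28 d=18 * → l++
[6,18] -6+35=29 d=17 * → l++
[7,18] -4+35=31 d=15 * → l++

l=8, r=18, best |Δ|=15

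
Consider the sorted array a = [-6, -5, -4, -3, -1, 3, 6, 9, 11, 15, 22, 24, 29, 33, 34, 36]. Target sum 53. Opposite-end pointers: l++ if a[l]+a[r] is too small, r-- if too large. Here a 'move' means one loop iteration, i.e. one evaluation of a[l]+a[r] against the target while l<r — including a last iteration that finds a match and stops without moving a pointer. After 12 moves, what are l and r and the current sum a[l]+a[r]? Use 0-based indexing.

l=10, r=13, sum=55

l=0 r=15: -6+36=30 <53, l++
l=1 r=15: -5+36=31 <53, l++
l=2 r=15: -4+36=32 <53, l++
l=3 r=15: -3+36=33 <53, l++
l=4 r=15: -1+36=35 <53, l++
l=5 r=15: 3+36=39 <53, l++
l=6 r=15: 6+36=42 <53, l++
l=7 r=15: 9+36=45 <53, l++
l=8 r=15: 11+36=47 <53, l++
l=9 r=15: 15+36=51 <53, l++
l=10 r=15: 22+36=58 >53, r--
l=10 r=14: 22+34=56 >53, r--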